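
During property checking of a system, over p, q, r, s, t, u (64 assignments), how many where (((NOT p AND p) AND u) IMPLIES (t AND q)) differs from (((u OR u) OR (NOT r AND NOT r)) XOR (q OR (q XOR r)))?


F1 = (((NOT p AND p) AND u) IMPLIES (t AND q))
F2 = (((u OR u) OR (NOT r AND NOT r)) XOR (q OR (q XOR r)))
Evaluate both on each of 64 rows (bits = p,q,r,s,t,u):
  row 0 [000000]: F1=1 F2=1 -> 0
  row 1 [000001]: F1=1 F2=1 -> 0
  row 2 [000010]: F1=1 F2=1 -> 0
  row 3 [000011]: F1=1 F2=1 -> 0
  row 4 [000100]: F1=1 F2=1 -> 0
  (every remaining row is evaluated the same way; all 64 results are listed next)
Full result column, 8 rows per line (p,q,r fixed per line; s,t,u runs 000..111 left to right):
  rows 0-7 [p,q,r=000]: 00000000  (ones: 0)
  rows 8-15 [p,q,r=001]: 01010101  (ones: 4)
  rows 16-23 [p,q,r=010]: 11111111  (ones: 8)
  rows 24-31 [p,q,r=011]: 01010101  (ones: 4)
  rows 32-39 [p,q,r=100]: 00000000  (ones: 0)
  rows 40-47 [p,q,r=101]: 01010101  (ones: 4)
  rows 48-55 [p,q,r=110]: 11111111  (ones: 8)
  rows 56-63 [p,q,r=111]: 01010101  (ones: 4)
Disagreements = 0+4+8+4+0+4+8+4 = 32

32


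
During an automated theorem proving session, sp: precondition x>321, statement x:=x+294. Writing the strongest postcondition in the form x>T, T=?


Formula: sp(P, x:=E) = exists old_x. (x = E[old_x/x]) AND P[old_x/x] (old_x is the value of x before the assignment; eliminate old_x by solving x = E[old_x/x] for old_x)
Step 1: Precondition P: x>321, i.e. old_x > 321
Step 2: Assignment gives x = old_x + 294, so old_x = x - 294
Step 3: Substitute into P: x - 294 > 321
Step 4: Simplify: x > 321+294 = 615

615


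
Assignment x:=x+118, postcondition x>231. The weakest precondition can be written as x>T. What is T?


Formula: wp(x:=E, P) = P[E/x] (substitute E for x in postcondition)
Step 1: Postcondition: x>231
Step 2: Substitute x+118 for x: x+118>231
Step 3: Solve for x: x > 231-118 = 113

113


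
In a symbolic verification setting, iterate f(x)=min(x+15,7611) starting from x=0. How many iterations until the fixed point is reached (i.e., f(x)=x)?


Step 1: x=0, cap=7611, increment=15
Step 2: x grows by 15 each step until capped at 7611; fixed point is x=7611
Step 3: iterations = ceil(7611/15) = 508

508


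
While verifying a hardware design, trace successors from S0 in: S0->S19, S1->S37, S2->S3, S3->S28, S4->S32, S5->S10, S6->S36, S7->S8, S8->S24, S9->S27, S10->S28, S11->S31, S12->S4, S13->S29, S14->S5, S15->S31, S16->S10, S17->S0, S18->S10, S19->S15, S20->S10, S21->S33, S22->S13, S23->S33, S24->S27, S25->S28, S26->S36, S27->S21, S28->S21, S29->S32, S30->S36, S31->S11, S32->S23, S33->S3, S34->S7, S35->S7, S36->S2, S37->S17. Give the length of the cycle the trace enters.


Trace from S0 until a state repeats:
  S0 -> S19 -> S15 -> S31 -> S11 -> S31
S31 first seen at step 3, revisited at step 5.
Cycle length = 5 - 3 = 2

2


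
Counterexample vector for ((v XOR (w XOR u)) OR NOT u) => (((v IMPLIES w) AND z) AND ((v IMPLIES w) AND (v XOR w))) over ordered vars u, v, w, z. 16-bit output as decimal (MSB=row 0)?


F1 = ((v XOR (w XOR u)) OR NOT u)
F2 = (((v IMPLIES w) AND z) AND ((v IMPLIES w) AND (v XOR w)))
Counterexample to F1=>F2 is where F1=1 and F2=0.
Evaluate each row (bits = u,v,w,z, MSB first):
  row 0 [0000]: F1=1 F2=0 -> F1&~F2 -> 1
  row 1 [0001]: F1=1 F2=0 -> F1&~F2 -> 1
  row 2 [0010]: F1=1 F2=0 -> F1&~F2 -> 1
  row 3 [0011]: F1=1 F2=1 -> F1&~F2 -> 0
  row 4 [0100]: F1=1 F2=0 -> F1&~F2 -> 1
  row 5 [0101]: F1=1 F2=0 -> F1&~F2 -> 1
  row 6 [0110]: F1=1 F2=0 -> F1&~F2 -> 1
  row 7 [0111]: F1=1 F2=0 -> F1&~F2 -> 1
  row 8 [1000]: F1=1 F2=0 -> F1&~F2 -> 1
  row 9 [1001]: F1=1 F2=0 -> F1&~F2 -> 1
  row 10 [1010]: F1=0 F2=0 -> F1&~F2 -> 0
  row 11 [1011]: F1=0 F2=1 -> F1&~F2 -> 0
  row 12 [1100]: F1=0 F2=0 -> F1&~F2 -> 0
  row 13 [1101]: F1=0 F2=0 -> F1&~F2 -> 0
  row 14 [1110]: F1=1 F2=0 -> F1&~F2 -> 1
  row 15 [1111]: F1=1 F2=0 -> F1&~F2 -> 1
Full result column, 4 rows per line (u,v fixed per line; w,z runs 00..11 left to right):
  rows 0-3 [u,v=00]: 1110  = hex E
  rows 4-7 [u,v=01]: 1111  = hex F
  rows 8-11 [u,v=10]: 1100  = hex C
  rows 12-15 [u,v=11]: 0011  = hex 3
Counterexample vector (row 0 .. row 15) = 1110111111000011
Output column grouped in 4s = 1110 1111 1100 0011 = 0xEFC3
Convert to decimal digit by digit (value = value*16 + digit):
  E -> 14
  14*16 + 15 (F) = 239
  239*16 + 12 (C) = 3836
  3836*16 + 3 = 61379
Decimal = 61379

61379


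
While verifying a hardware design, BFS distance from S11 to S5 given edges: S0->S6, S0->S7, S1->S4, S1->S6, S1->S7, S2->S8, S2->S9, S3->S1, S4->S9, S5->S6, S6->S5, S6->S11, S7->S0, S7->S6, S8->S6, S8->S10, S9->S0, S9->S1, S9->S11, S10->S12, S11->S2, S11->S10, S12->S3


BFS layer-by-layer from S11:
  dist 0: {S11}
  dist 1: {S2, S10}
  dist 2: {S8, S9, S12}
  dist 3: {S0, S1, S3, S6}
  dist 4: {S4, S5, S7}
  -> S5 reached at distance 4
Shortest path length = 4

4


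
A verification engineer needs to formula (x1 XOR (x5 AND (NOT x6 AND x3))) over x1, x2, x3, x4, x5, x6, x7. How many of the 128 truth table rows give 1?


Formula: (x1 XOR (x5 AND (NOT x6 AND x3))) over 7 vars (128 rows)
Evaluate each row (x1, x2, x3, x4, x5, x6, x7 as bits, MSB first):
  row 0 [0000000]: (0 XOR (0 AND (NOT 0 AND 0))) -> 0
  row 1 [0000001]: (0 XOR (0 AND (NOT 0 AND 0))) -> 0
  row 2 [0000010]: (0 XOR (0 AND (NOT 1 AND 0))) -> 0
  row 3 [0000011]: (0 XOR (0 AND (NOT 1 AND 0))) -> 0
  row 4 [0000100]: (0 XOR (1 AND (NOT 0 AND 0))) -> 0
  (every remaining row is evaluated the same way; all 128 results are listed next)
Full result column, 8 rows per line (x1,x2,x3,x4 fixed per line; x5,x6,x7 runs 000..111 left to right):
  rows 0-7 [x1,x2,x3,x4=0000]: 00000000  (ones: 0)
  rows 8-15 [x1,x2,x3,x4=0001]: 00000000  (ones: 0)
  rows 16-23 [x1,x2,x3,x4=0010]: 00001100  (ones: 2)
  rows 24-31 [x1,x2,x3,x4=0011]: 00001100  (ones: 2)
  rows 32-39 [x1,x2,x3,x4=0100]: 00000000  (ones: 0)
  rows 40-47 [x1,x2,x3,x4=0101]: 00000000  (ones: 0)
  rows 48-55 [x1,x2,x3,x4=0110]: 00001100  (ones: 2)
  rows 56-63 [x1,x2,x3,x4=0111]: 00001100  (ones: 2)
  rows 64-71 [x1,x2,x3,x4=1000]: 11111111  (ones: 8)
  rows 72-79 [x1,x2,x3,x4=1001]: 11111111  (ones: 8)
  rows 80-87 [x1,x2,x3,x4=1010]: 11110011  (ones: 6)
  rows 88-95 [x1,x2,x3,x4=1011]: 11110011  (ones: 6)
  rows 96-103 [x1,x2,x3,x4=1100]: 11111111  (ones: 8)
  rows 104-111 [x1,x2,x3,x4=1101]: 11111111  (ones: 8)
  rows 112-119 [x1,x2,x3,x4=1110]: 11110011  (ones: 6)
  rows 120-127 [x1,x2,x3,x4=1111]: 11110011  (ones: 6)
Count of 1-rows = 0+0+2+2+0+0+2+2+8+8+6+6+8+8+6+6 = 64

64


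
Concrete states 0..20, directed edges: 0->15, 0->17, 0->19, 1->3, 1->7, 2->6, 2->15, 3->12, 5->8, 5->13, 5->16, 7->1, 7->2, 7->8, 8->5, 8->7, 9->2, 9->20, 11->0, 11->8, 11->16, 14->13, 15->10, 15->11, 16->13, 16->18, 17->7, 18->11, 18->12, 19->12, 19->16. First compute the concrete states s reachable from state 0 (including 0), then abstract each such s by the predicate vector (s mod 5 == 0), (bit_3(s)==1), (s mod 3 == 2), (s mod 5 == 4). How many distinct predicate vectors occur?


BFS from 0:
Concrete reachable: {0, 1, 2, 3, 5, 6, 7, 8, 10, 11, 12, 13, 15, 16, 17, 18, 19}
Abstract via predicates (s mod 5 == 0), (bit_3(s)==1), (s mod 3 == 2), (s mod 5 == 4):
  (0,0,0,0) <- {1, 3, 6, 7, 16, 18}
  (0,0,0,1) <- {19}
  (0,0,1,0) <- {2, 17}
  (0,1,0,0) <- {12, 13}
  (0,1,1,0) <- {8, 11}
  (1,0,0,0) <- {0}
  (1,0,1,0) <- {5}
  (1,1,0,0) <- {10, 15}
Distinct abstract states = 8

8


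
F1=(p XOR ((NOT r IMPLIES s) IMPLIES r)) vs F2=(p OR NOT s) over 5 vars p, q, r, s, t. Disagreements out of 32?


F1 = (p XOR ((NOT r IMPLIES s) IMPLIES r))
F2 = (p OR NOT s)
Evaluate both on each of 32 rows (bits = p,q,r,s,t):
  row 0 [00000]: F1=1 F2=1 -> 0
  row 1 [00001]: F1=1 F2=1 -> 0
  row 2 [00010]: F1=0 F2=0 -> 0
  row 3 [00011]: F1=0 F2=0 -> 0
  row 4 [00100]: F1=1 F2=1 -> 0
  row 5 [00101]: F1=1 F2=1 -> 0
  row 6 [00110]: F1=1 F2=0 (differ) -> 1
  row 7 [00111]: F1=1 F2=0 (differ) -> 1
  row 8 [01000]: F1=1 F2=1 -> 0
  row 9 [01001]: F1=1 F2=1 -> 0
  row 10 [01010]: F1=0 F2=0 -> 0
  row 11 [01011]: F1=0 F2=0 -> 0
  row 12 [01100]: F1=1 F2=1 -> 0
  row 13 [01101]: F1=1 F2=1 -> 0
  row 14 [01110]: F1=1 F2=0 (differ) -> 1
  row 15 [01111]: F1=1 F2=0 (differ) -> 1
  row 16 [10000]: F1=0 F2=1 (differ) -> 1
  row 17 [10001]: F1=0 F2=1 (differ) -> 1
  row 18 [10010]: F1=1 F2=1 -> 0
  row 19 [10011]: F1=1 F2=1 -> 0
  row 20 [10100]: F1=0 F2=1 (differ) -> 1
  row 21 [10101]: F1=0 F2=1 (differ) -> 1
  row 22 [10110]: F1=0 F2=1 (differ) -> 1
  row 23 [10111]: F1=0 F2=1 (differ) -> 1
  row 24 [11000]: F1=0 F2=1 (differ) -> 1
  row 25 [11001]: F1=0 F2=1 (differ) -> 1
  row 26 [11010]: F1=1 F2=1 -> 0
  row 27 [11011]: F1=1 F2=1 -> 0
  row 28 [11100]: F1=0 F2=1 (differ) -> 1
  row 29 [11101]: F1=0 F2=1 (differ) -> 1
  row 30 [11110]: F1=0 F2=1 (differ) -> 1
  row 31 [11111]: F1=0 F2=1 (differ) -> 1
Full result column, 8 rows per line (p,q fixed per line; r,s,t runs 000..111 left to right):
  rows 0-7 [p,q=00]: 00000011  (ones: 2)
  rows 8-15 [p,q=01]: 00000011  (ones: 2)
  rows 16-23 [p,q=10]: 11001111  (ones: 6)
  rows 24-31 [p,q=11]: 11001111  (ones: 6)
Disagreements = 2+2+6+6 = 16

16


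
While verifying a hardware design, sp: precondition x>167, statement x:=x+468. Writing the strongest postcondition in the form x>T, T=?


Formula: sp(P, x:=E) = exists old_x. (x = E[old_x/x]) AND P[old_x/x] (old_x is the value of x before the assignment; eliminate old_x by solving x = E[old_x/x] for old_x)
Step 1: Precondition P: x>167, i.e. old_x > 167
Step 2: Assignment gives x = old_x + 468, so old_x = x - 468
Step 3: Substitute into P: x - 468 > 167
Step 4: Simplify: x > 167+468 = 635

635


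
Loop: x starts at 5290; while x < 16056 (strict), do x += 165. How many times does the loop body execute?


Step 1: x goes from 5290 toward 16056 by 165; the body runs while x<16056, so iterations = ceil((bound-start)/step)
Step 2: Distance=10766
Step 3: ceil(10766/165)=66

66


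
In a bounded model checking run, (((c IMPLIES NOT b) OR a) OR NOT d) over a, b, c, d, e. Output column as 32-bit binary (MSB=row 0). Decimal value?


Formula: (((c IMPLIES NOT b) OR a) OR NOT d) over a, b, c, d, e (32 rows)
Evaluate each row (bits = a,b,c,d,e, MSB first):
  row 0 [00000]: (((0 IMPLIES NOT 0) OR 0) OR NOT 0) -> 1
  row 1 [00001]: (((0 IMPLIES NOT 0) OR 0) OR NOT 0) -> 1
  row 2 [00010]: (((0 IMPLIES NOT 0) OR 0) OR NOT 1) -> 1
  row 3 [00011]: (((0 IMPLIES NOT 0) OR 0) OR NOT 1) -> 1
  row 4 [00100]: (((1 IMPLIES NOT 0) OR 0) OR NOT 0) -> 1
  row 5 [00101]: (((1 IMPLIES NOT 0) OR 0) OR NOT 0) -> 1
  row 6 [00110]: (((1 IMPLIES NOT 0) OR 0) OR NOT 1) -> 1
  row 7 [00111]: (((1 IMPLIES NOT 0) OR 0) OR NOT 1) -> 1
  row 8 [01000]: (((0 IMPLIES NOT 1) OR 0) OR NOT 0) -> 1
  row 9 [01001]: (((0 IMPLIES NOT 1) OR 0) OR NOT 0) -> 1
  row 10 [01010]: (((0 IMPLIES NOT 1) OR 0) OR NOT 1) -> 1
  row 11 [01011]: (((0 IMPLIES NOT 1) OR 0) OR NOT 1) -> 1
  row 12 [01100]: (((1 IMPLIES NOT 1) OR 0) OR NOT 0) -> 1
  row 13 [01101]: (((1 IMPLIES NOT 1) OR 0) OR NOT 0) -> 1
  row 14 [01110]: (((1 IMPLIES NOT 1) OR 0) OR NOT 1) -> 0
  row 15 [01111]: (((1 IMPLIES NOT 1) OR 0) OR NOT 1) -> 0
  row 16 [10000]: (((0 IMPLIES NOT 0) OR 1) OR NOT 0) -> 1
  row 17 [10001]: (((0 IMPLIES NOT 0) OR 1) OR NOT 0) -> 1
  row 18 [10010]: (((0 IMPLIES NOT 0) OR 1) OR NOT 1) -> 1
  row 19 [10011]: (((0 IMPLIES NOT 0) OR 1) OR NOT 1) -> 1
  row 20 [10100]: (((1 IMPLIES NOT 0) OR 1) OR NOT 0) -> 1
  row 21 [10101]: (((1 IMPLIES NOT 0) OR 1) OR NOT 0) -> 1
  row 22 [10110]: (((1 IMPLIES NOT 0) OR 1) OR NOT 1) -> 1
  row 23 [10111]: (((1 IMPLIES NOT 0) OR 1) OR NOT 1) -> 1
  row 24 [11000]: (((0 IMPLIES NOT 1) OR 1) OR NOT 0) -> 1
  row 25 [11001]: (((0 IMPLIES NOT 1) OR 1) OR NOT 0) -> 1
  row 26 [11010]: (((0 IMPLIES NOT 1) OR 1) OR NOT 1) -> 1
  row 27 [11011]: (((0 IMPLIES NOT 1) OR 1) OR NOT 1) -> 1
  row 28 [11100]: (((1 IMPLIES NOT 1) OR 1) OR NOT 0) -> 1
  row 29 [11101]: (((1 IMPLIES NOT 1) OR 1) OR NOT 0) -> 1
  row 30 [11110]: (((1 IMPLIES NOT 1) OR 1) OR NOT 1) -> 1
  row 31 [11111]: (((1 IMPLIES NOT 1) OR 1) OR NOT 1) -> 1
Full result column, 4 rows per line (a,b,c fixed per line; d,e runs 00..11 left to right):
  rows 0-3 [a,b,c=000]: 1111  = hex F
  rows 4-7 [a,b,c=001]: 1111  = hex F
  rows 8-11 [a,b,c=010]: 1111  = hex F
  rows 12-15 [a,b,c=011]: 1100  = hex C
  rows 16-19 [a,b,c=100]: 1111  = hex F
  rows 20-23 [a,b,c=101]: 1111  = hex F
  rows 24-27 [a,b,c=110]: 1111  = hex F
  rows 28-31 [a,b,c=111]: 1111  = hex F
Output column (row 0 .. row 31) = 11111111111111001111111111111111
Output column grouped in 4s = 1111 1111 1111 1100 1111 1111 1111 1111 = 0xFFFCFFFF
Convert to decimal digit by digit (value = value*16 + digit):
  F -> 15
  15*16 + 15 (F) = 255
  255*16 + 15 (F) = 4095
  4095*16 + 12 (C) = 65532
  65532*16 + 15 (F) = 1048527
  1048527*16 + 15 (F) = 16776447
  16776447*16 + 15 (F) = 268423167
  268423167*16 + 15 (F) = 4294770687
Decimal = 4294770687

4294770687


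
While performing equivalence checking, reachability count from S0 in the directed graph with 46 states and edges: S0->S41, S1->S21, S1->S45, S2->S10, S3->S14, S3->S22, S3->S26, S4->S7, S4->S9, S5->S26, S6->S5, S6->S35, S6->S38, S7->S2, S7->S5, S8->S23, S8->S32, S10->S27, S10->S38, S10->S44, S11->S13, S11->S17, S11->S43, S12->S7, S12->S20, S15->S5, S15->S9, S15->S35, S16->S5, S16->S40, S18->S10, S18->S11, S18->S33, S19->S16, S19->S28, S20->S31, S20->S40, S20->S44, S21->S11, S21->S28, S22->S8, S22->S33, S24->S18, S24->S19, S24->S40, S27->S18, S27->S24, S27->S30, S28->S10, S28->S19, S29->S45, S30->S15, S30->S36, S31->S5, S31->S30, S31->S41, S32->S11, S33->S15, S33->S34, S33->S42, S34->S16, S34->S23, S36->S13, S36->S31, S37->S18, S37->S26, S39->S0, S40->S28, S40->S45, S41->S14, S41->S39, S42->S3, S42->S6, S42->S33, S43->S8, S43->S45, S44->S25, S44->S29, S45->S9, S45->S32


BFS from S0:
  layer 0: {S0}
  layer 1: {S41}
  layer 2: {S14, S39}
Reachable set: {S0, S14, S39, S41}
Count = 4

4


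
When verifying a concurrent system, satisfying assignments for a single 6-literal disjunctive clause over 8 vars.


Step 1: Total=2^8=256
Step 2: Unsat when all 6 false: 2^2=4
Step 3: Sat=256-4=252

252


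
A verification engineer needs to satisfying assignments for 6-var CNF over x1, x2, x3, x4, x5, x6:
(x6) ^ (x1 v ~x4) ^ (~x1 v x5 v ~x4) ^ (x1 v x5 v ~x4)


CNF with 4 clauses over 6 vars (64 assignments).
An assignment satisfies CNF iff every clause has >=1 true literal.
Check each row (bits = x1,x2,x3,x4,x5,x6; clause T/F shown):
  row 0 [000000]: clauses=FTTT -> 0
  row 1 [000001]: clauses=TTTT -> 1
  row 2 [000010]: clauses=FTTT -> 0
  row 3 [000011]: clauses=TTTT -> 1
  row 4 [000100]: clauses=FFTF -> 0
  (every remaining row is evaluated the same way; all 64 results are listed next)
Full result column, 8 rows per line (x1,x2,x3 fixed per line; x4,x5,x6 runs 000..111 left to right):
  rows 0-7 [x1,x2,x3=000]: 01010000  (ones: 2)
  rows 8-15 [x1,x2,x3=001]: 01010000  (ones: 2)
  rows 16-23 [x1,x2,x3=010]: 01010000  (ones: 2)
  rows 24-31 [x1,x2,x3=011]: 01010000  (ones: 2)
  rows 32-39 [x1,x2,x3=100]: 01010001  (ones: 3)
  rows 40-47 [x1,x2,x3=101]: 01010001  (ones: 3)
  rows 48-55 [x1,x2,x3=110]: 01010001  (ones: 3)
  rows 56-63 [x1,x2,x3=111]: 01010001  (ones: 3)
Satisfying assignments = 2+2+2+2+3+3+3+3 = 20

20


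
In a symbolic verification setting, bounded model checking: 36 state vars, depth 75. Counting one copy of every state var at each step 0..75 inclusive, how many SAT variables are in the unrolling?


BMC unrolls to depth k, creating one copy of each state var for steps 0..k.
Step count = 75 + 1 = 76 (steps 0 through 75)
Vars per step = 36
Total = 36 * 76 = 2736

2736


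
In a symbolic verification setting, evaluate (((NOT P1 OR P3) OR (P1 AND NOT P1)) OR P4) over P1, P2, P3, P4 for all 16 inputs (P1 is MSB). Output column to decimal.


Formula: (((NOT P1 OR P3) OR (P1 AND NOT P1)) OR P4) over P1, P2, P3, P4 (16 rows)
Evaluate each row (bits = P1,P2,P3,P4, MSB first):
  row 0 [0000]: (((NOT 0 OR 0) OR (0 AND NOT 0)) OR 0) -> 1
  row 1 [0001]: (((NOT 0 OR 0) OR (0 AND NOT 0)) OR 1) -> 1
  row 2 [0010]: (((NOT 0 OR 1) OR (0 AND NOT 0)) OR 0) -> 1
  row 3 [0011]: (((NOT 0 OR 1) OR (0 AND NOT 0)) OR 1) -> 1
  row 4 [0100]: (((NOT 0 OR 0) OR (0 AND NOT 0)) OR 0) -> 1
  row 5 [0101]: (((NOT 0 OR 0) OR (0 AND NOT 0)) OR 1) -> 1
  row 6 [0110]: (((NOT 0 OR 1) OR (0 AND NOT 0)) OR 0) -> 1
  row 7 [0111]: (((NOT 0 OR 1) OR (0 AND NOT 0)) OR 1) -> 1
  row 8 [1000]: (((NOT 1 OR 0) OR (1 AND NOT 1)) OR 0) -> 0
  row 9 [1001]: (((NOT 1 OR 0) OR (1 AND NOT 1)) OR 1) -> 1
  row 10 [1010]: (((NOT 1 OR 1) OR (1 AND NOT 1)) OR 0) -> 1
  row 11 [1011]: (((NOT 1 OR 1) OR (1 AND NOT 1)) OR 1) -> 1
  row 12 [1100]: (((NOT 1 OR 0) OR (1 AND NOT 1)) OR 0) -> 0
  row 13 [1101]: (((NOT 1 OR 0) OR (1 AND NOT 1)) OR 1) -> 1
  row 14 [1110]: (((NOT 1 OR 1) OR (1 AND NOT 1)) OR 0) -> 1
  row 15 [1111]: (((NOT 1 OR 1) OR (1 AND NOT 1)) OR 1) -> 1
Full result column, 4 rows per line (P1,P2 fixed per line; P3,P4 runs 00..11 left to right):
  rows 0-3 [P1,P2=00]: 1111  = hex F
  rows 4-7 [P1,P2=01]: 1111  = hex F
  rows 8-11 [P1,P2=10]: 0111  = hex 7
  rows 12-15 [P1,P2=11]: 0111  = hex 7
Output column (row 0 .. row 15) = 1111111101110111
Output column grouped in 4s = 1111 1111 0111 0111 = 0xFF77
Convert to decimal digit by digit (value = value*16 + digit):
  F -> 15
  15*16 + 15 (F) = 255
  255*16 + 7 = 4087
  4087*16 + 7 = 65399
Decimal = 65399

65399


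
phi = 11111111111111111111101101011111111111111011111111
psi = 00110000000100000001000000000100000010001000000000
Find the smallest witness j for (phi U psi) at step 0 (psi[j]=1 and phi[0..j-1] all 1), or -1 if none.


(phi U psi) at 0: need smallest j with psi[j]=1 and phi[i]=1 for all i in [0,j).
Scan from step 0:
  step 0: phi=1, psi=0 -> continue
  step 1: phi=1, psi=0 -> continue
  step 2: psi=1 and phi held for [0,2) -> witness found
Witness step = 2

2


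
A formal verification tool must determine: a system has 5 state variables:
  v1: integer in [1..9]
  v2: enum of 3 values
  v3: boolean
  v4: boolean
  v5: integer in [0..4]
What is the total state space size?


State space = product of domain sizes of all variables.
Domain sizes:
  v1 (integer in [1..9]): 9
  v2 (enum of 3 values): 3
  v3 (boolean): 2
  v4 (boolean): 2
  v5 (integer in [0..4]): 5
Product = 9 * 3 * 2 * 2 * 5 = 540

540


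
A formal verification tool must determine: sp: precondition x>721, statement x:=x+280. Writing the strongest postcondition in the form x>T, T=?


Formula: sp(P, x:=E) = exists old_x. (x = E[old_x/x]) AND P[old_x/x] (old_x is the value of x before the assignment; eliminate old_x by solving x = E[old_x/x] for old_x)
Step 1: Precondition P: x>721, i.e. old_x > 721
Step 2: Assignment gives x = old_x + 280, so old_x = x - 280
Step 3: Substitute into P: x - 280 > 721
Step 4: Simplify: x > 721+280 = 1001

1001


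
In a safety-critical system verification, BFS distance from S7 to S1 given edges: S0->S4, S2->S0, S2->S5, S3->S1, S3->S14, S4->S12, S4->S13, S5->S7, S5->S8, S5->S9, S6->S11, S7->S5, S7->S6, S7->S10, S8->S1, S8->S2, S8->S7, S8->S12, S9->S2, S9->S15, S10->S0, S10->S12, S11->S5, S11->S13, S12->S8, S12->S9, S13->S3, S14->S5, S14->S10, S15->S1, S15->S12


BFS layer-by-layer from S7:
  dist 0: {S7}
  dist 1: {S5, S6, S10}
  dist 2: {S0, S8, S9, S11, S12}
  dist 3: {S1, S2, S4, S13, S15}
  -> S1 reached at distance 3
Shortest path length = 3

3


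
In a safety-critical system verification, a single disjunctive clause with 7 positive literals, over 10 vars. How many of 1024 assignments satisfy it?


Step 1: Total=2^10=1024
Step 2: Unsat when all 7 false: 2^3=8
Step 3: Sat=1024-8=1016

1016


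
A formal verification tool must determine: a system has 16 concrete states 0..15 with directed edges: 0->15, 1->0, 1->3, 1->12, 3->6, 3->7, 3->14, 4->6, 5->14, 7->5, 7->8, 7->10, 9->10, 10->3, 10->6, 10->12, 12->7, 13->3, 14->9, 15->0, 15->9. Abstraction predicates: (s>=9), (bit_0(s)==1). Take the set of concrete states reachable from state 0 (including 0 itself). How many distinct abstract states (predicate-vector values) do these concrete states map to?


BFS from 0:
Concrete reachable: {0, 3, 5, 6, 7, 8, 9, 10, 12, 14, 15}
Abstract via predicates (s>=9), (bit_0(s)==1):
  (0,0) <- {0, 6, 8}
  (0,1) <- {3, 5, 7}
  (1,0) <- {10, 12, 14}
  (1,1) <- {9, 15}
Distinct abstract states = 4

4


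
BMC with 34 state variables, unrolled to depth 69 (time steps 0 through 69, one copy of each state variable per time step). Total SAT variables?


BMC unrolls to depth k, creating one copy of each state var for steps 0..k.
Step count = 69 + 1 = 70 (steps 0 through 69)
Vars per step = 34
Total = 34 * 70 = 2380

2380


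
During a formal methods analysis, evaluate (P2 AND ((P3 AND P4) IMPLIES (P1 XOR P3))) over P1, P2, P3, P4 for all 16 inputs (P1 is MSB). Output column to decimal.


Formula: (P2 AND ((P3 AND P4) IMPLIES (P1 XOR P3))) over P1, P2, P3, P4 (16 rows)
Evaluate each row (bits = P1,P2,P3,P4, MSB first):
  row 0 [0000]: (0 AND ((0 AND 0) IMPLIES (0 XOR 0))) -> 0
  row 1 [0001]: (0 AND ((0 AND 1) IMPLIES (0 XOR 0))) -> 0
  row 2 [0010]: (0 AND ((1 AND 0) IMPLIES (0 XOR 1))) -> 0
  row 3 [0011]: (0 AND ((1 AND 1) IMPLIES (0 XOR 1))) -> 0
  row 4 [0100]: (1 AND ((0 AND 0) IMPLIES (0 XOR 0))) -> 1
  row 5 [0101]: (1 AND ((0 AND 1) IMPLIES (0 XOR 0))) -> 1
  row 6 [0110]: (1 AND ((1 AND 0) IMPLIES (0 XOR 1))) -> 1
  row 7 [0111]: (1 AND ((1 AND 1) IMPLIES (0 XOR 1))) -> 1
  row 8 [1000]: (0 AND ((0 AND 0) IMPLIES (1 XOR 0))) -> 0
  row 9 [1001]: (0 AND ((0 AND 1) IMPLIES (1 XOR 0))) -> 0
  row 10 [1010]: (0 AND ((1 AND 0) IMPLIES (1 XOR 1))) -> 0
  row 11 [1011]: (0 AND ((1 AND 1) IMPLIES (1 XOR 1))) -> 0
  row 12 [1100]: (1 AND ((0 AND 0) IMPLIES (1 XOR 0))) -> 1
  row 13 [1101]: (1 AND ((0 AND 1) IMPLIES (1 XOR 0))) -> 1
  row 14 [1110]: (1 AND ((1 AND 0) IMPLIES (1 XOR 1))) -> 1
  row 15 [1111]: (1 AND ((1 AND 1) IMPLIES (1 XOR 1))) -> 0
Full result column, 4 rows per line (P1,P2 fixed per line; P3,P4 runs 00..11 left to right):
  rows 0-3 [P1,P2=00]: 0000  = hex 0
  rows 4-7 [P1,P2=01]: 1111  = hex F
  rows 8-11 [P1,P2=10]: 0000  = hex 0
  rows 12-15 [P1,P2=11]: 1110  = hex E
Output column (row 0 .. row 15) = 0000111100001110
Output column grouped in 4s = 0000 1111 0000 1110 = 0x0F0E
Convert to decimal digit by digit (value = value*16 + digit):
  0 -> 0
  0*16 + 15 (F) = 15
  15*16 + 0 = 240
  240*16 + 14 (E) = 3854
Decimal = 3854

3854


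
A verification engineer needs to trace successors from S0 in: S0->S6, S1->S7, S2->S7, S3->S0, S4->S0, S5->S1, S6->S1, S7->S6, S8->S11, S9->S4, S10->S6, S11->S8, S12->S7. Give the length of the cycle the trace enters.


Trace from S0 until a state repeats:
  S0 -> S6 -> S1 -> S7 -> S6
S6 first seen at step 1, revisited at step 4.
Cycle length = 4 - 1 = 3

3


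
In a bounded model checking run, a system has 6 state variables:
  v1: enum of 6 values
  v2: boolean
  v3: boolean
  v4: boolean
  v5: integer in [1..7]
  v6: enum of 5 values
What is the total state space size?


State space = product of domain sizes of all variables.
Domain sizes:
  v1 (enum of 6 values): 6
  v2 (boolean): 2
  v3 (boolean): 2
  v4 (boolean): 2
  v5 (integer in [1..7]): 7
  v6 (enum of 5 values): 5
Product = 6 * 2 * 2 * 2 * 7 * 5 = 1680

1680


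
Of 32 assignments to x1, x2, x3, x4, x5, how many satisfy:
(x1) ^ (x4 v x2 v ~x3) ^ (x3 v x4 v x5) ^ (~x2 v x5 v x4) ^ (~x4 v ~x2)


CNF with 5 clauses over 5 vars (32 assignments).
An assignment satisfies CNF iff every clause has >=1 true literal.
Check each row (bits = x1,x2,x3,x4,x5; clause T/F shown):
  row 0 [00000]: clauses=FTFTT -> 0
  row 1 [00001]: clauses=FTTTT -> 0
  row 2 [00010]: clauses=FTTTT -> 0
  row 3 [00011]: clauses=FTTTT -> 0
  row 4 [00100]: clauses=FFTTT -> 0
  row 5 [00101]: clauses=FFTTT -> 0
  row 6 [00110]: clauses=FTTTT -> 0
  row 7 [00111]: clauses=FTTTT -> 0
  row 8 [01000]: clauses=FTFFT -> 0
  row 9 [01001]: clauses=FTTTT -> 0
  row 10 [01010]: clauses=FTTTF -> 0
  row 11 [01011]: clauses=FTTTF -> 0
  row 12 [01100]: clauses=FTTFT -> 0
  row 13 [01101]: clauses=FTTTT -> 0
  row 14 [01110]: clauses=FTTTF -> 0
  row 15 [01111]: clauses=FTTTF -> 0
  row 16 [10000]: clauses=TTFTT -> 0
  row 17 [10001]: clauses=TTTTT -> 1
  row 18 [10010]: clauses=TTTTT -> 1
  row 19 [10011]: clauses=TTTTT -> 1
  row 20 [10100]: clauses=TFTTT -> 0
  row 21 [10101]: clauses=TFTTT -> 0
  row 22 [10110]: clauses=TTTTT -> 1
  row 23 [10111]: clauses=TTTTT -> 1
  row 24 [11000]: clauses=TTFFT -> 0
  row 25 [11001]: clauses=TTTTT -> 1
  row 26 [11010]: clauses=TTTTF -> 0
  row 27 [11011]: clauses=TTTTF -> 0
  row 28 [11100]: clauses=TTTFT -> 0
  row 29 [11101]: clauses=TTTTT -> 1
  row 30 [11110]: clauses=TTTTF -> 0
  row 31 [11111]: clauses=TTTTF -> 0
Full result column, 8 rows per line (x1,x2 fixed per line; x3,x4,x5 runs 000..111 left to right):
  rows 0-7 [x1,x2=00]: 00000000  (ones: 0)
  rows 8-15 [x1,x2=01]: 00000000  (ones: 0)
  rows 16-23 [x1,x2=10]: 01110011  (ones: 5)
  rows 24-31 [x1,x2=11]: 01000100  (ones: 2)
Satisfying assignments = 0+0+5+2 = 7

7


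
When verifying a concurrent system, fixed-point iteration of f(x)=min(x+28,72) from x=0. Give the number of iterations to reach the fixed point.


Step 1: x=0, cap=72, increment=28
Step 2: x grows by 28 each step until capped at 72; fixed point is x=72
Step 3: iterations = ceil(72/28) = 3

3


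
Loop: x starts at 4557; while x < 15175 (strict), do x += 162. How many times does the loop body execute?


Step 1: x goes from 4557 toward 15175 by 162; the body runs while x<15175, so iterations = ceil((bound-start)/step)
Step 2: Distance=10618
Step 3: ceil(10618/162)=66

66


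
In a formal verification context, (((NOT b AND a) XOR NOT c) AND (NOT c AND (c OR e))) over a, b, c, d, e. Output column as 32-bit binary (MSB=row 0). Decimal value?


Formula: (((NOT b AND a) XOR NOT c) AND (NOT c AND (c OR e))) over a, b, c, d, e (32 rows)
Evaluate each row (bits = a,b,c,d,e, MSB first):
  row 0 [00000]: (((NOT 0 AND 0) XOR NOT 0) AND (NOT 0 AND (0 OR 0))) -> 0
  row 1 [00001]: (((NOT 0 AND 0) XOR NOT 0) AND (NOT 0 AND (0 OR 1))) -> 1
  row 2 [00010]: (((NOT 0 AND 0) XOR NOT 0) AND (NOT 0 AND (0 OR 0))) -> 0
  row 3 [00011]: (((NOT 0 AND 0) XOR NOT 0) AND (NOT 0 AND (0 OR 1))) -> 1
  row 4 [00100]: (((NOT 0 AND 0) XOR NOT 1) AND (NOT 1 AND (1 OR 0))) -> 0
  row 5 [00101]: (((NOT 0 AND 0) XOR NOT 1) AND (NOT 1 AND (1 OR 1))) -> 0
  row 6 [00110]: (((NOT 0 AND 0) XOR NOT 1) AND (NOT 1 AND (1 OR 0))) -> 0
  row 7 [00111]: (((NOT 0 AND 0) XOR NOT 1) AND (NOT 1 AND (1 OR 1))) -> 0
  row 8 [01000]: (((NOT 1 AND 0) XOR NOT 0) AND (NOT 0 AND (0 OR 0))) -> 0
  row 9 [01001]: (((NOT 1 AND 0) XOR NOT 0) AND (NOT 0 AND (0 OR 1))) -> 1
  row 10 [01010]: (((NOT 1 AND 0) XOR NOT 0) AND (NOT 0 AND (0 OR 0))) -> 0
  row 11 [01011]: (((NOT 1 AND 0) XOR NOT 0) AND (NOT 0 AND (0 OR 1))) -> 1
  row 12 [01100]: (((NOT 1 AND 0) XOR NOT 1) AND (NOT 1 AND (1 OR 0))) -> 0
  row 13 [01101]: (((NOT 1 AND 0) XOR NOT 1) AND (NOT 1 AND (1 OR 1))) -> 0
  row 14 [01110]: (((NOT 1 AND 0) XOR NOT 1) AND (NOT 1 AND (1 OR 0))) -> 0
  row 15 [01111]: (((NOT 1 AND 0) XOR NOT 1) AND (NOT 1 AND (1 OR 1))) -> 0
  row 16 [10000]: (((NOT 0 AND 1) XOR NOT 0) AND (NOT 0 AND (0 OR 0))) -> 0
  row 17 [10001]: (((NOT 0 AND 1) XOR NOT 0) AND (NOT 0 AND (0 OR 1))) -> 0
  row 18 [10010]: (((NOT 0 AND 1) XOR NOT 0) AND (NOT 0 AND (0 OR 0))) -> 0
  row 19 [10011]: (((NOT 0 AND 1) XOR NOT 0) AND (NOT 0 AND (0 OR 1))) -> 0
  row 20 [10100]: (((NOT 0 AND 1) XOR NOT 1) AND (NOT 1 AND (1 OR 0))) -> 0
  row 21 [10101]: (((NOT 0 AND 1) XOR NOT 1) AND (NOT 1 AND (1 OR 1))) -> 0
  row 22 [10110]: (((NOT 0 AND 1) XOR NOT 1) AND (NOT 1 AND (1 OR 0))) -> 0
  row 23 [10111]: (((NOT 0 AND 1) XOR NOT 1) AND (NOT 1 AND (1 OR 1))) -> 0
  row 24 [11000]: (((NOT 1 AND 1) XOR NOT 0) AND (NOT 0 AND (0 OR 0))) -> 0
  row 25 [11001]: (((NOT 1 AND 1) XOR NOT 0) AND (NOT 0 AND (0 OR 1))) -> 1
  row 26 [11010]: (((NOT 1 AND 1) XOR NOT 0) AND (NOT 0 AND (0 OR 0))) -> 0
  row 27 [11011]: (((NOT 1 AND 1) XOR NOT 0) AND (NOT 0 AND (0 OR 1))) -> 1
  row 28 [11100]: (((NOT 1 AND 1) XOR NOT 1) AND (NOT 1 AND (1 OR 0))) -> 0
  row 29 [11101]: (((NOT 1 AND 1) XOR NOT 1) AND (NOT 1 AND (1 OR 1))) -> 0
  row 30 [11110]: (((NOT 1 AND 1) XOR NOT 1) AND (NOT 1 AND (1 OR 0))) -> 0
  row 31 [11111]: (((NOT 1 AND 1) XOR NOT 1) AND (NOT 1 AND (1 OR 1))) -> 0
Full result column, 4 rows per line (a,b,c fixed per line; d,e runs 00..11 left to right):
  rows 0-3 [a,b,c=000]: 0101  = hex 5
  rows 4-7 [a,b,c=001]: 0000  = hex 0
  rows 8-11 [a,b,c=010]: 0101  = hex 5
  rows 12-15 [a,b,c=011]: 0000  = hex 0
  rows 16-19 [a,b,c=100]: 0000  = hex 0
  rows 20-23 [a,b,c=101]: 0000  = hex 0
  rows 24-27 [a,b,c=110]: 0101  = hex 5
  rows 28-31 [a,b,c=111]: 0000  = hex 0
Output column (row 0 .. row 31) = 01010000010100000000000001010000
Output column grouped in 4s = 0101 0000 0101 0000 0000 0000 0101 0000 = 0x50500050
Convert to decimal digit by digit (value = value*16 + digit):
  5 -> 5
  5*16 + 0 = 80
  80*16 + 5 = 1285
  1285*16 + 0 = 20560
  20560*16 + 0 = 328960
  328960*16 + 0 = 5263360
  5263360*16 + 5 = 84213765
  84213765*16 + 0 = 1347420240
Decimal = 1347420240

1347420240


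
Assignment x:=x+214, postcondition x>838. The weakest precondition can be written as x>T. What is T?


Formula: wp(x:=E, P) = P[E/x] (substitute E for x in postcondition)
Step 1: Postcondition: x>838
Step 2: Substitute x+214 for x: x+214>838
Step 3: Solve for x: x > 838-214 = 624

624


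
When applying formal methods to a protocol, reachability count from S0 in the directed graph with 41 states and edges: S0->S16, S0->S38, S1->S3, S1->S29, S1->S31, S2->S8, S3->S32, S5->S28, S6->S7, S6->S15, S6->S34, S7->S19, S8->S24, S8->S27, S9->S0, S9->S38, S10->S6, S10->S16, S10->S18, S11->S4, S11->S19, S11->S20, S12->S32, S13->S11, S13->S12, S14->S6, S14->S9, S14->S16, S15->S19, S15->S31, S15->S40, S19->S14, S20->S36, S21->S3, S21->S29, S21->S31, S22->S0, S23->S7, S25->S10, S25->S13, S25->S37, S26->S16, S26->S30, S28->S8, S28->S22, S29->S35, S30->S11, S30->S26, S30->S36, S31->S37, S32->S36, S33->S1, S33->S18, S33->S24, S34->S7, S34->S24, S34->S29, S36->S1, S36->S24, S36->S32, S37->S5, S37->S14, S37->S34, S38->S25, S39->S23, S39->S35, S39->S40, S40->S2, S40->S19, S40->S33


BFS from S0:
  layer 0: {S0}
  layer 1: {S16, S38}
  layer 2: {S25}
  layer 3: {S10, S13, S37}
  layer 4: {S5, S6, S11, S12, S14, S18, S34}
  layer 5: {S4, S7, S9, S15, S19, S20, S24, S28, S29, S32}
  layer 6: {S8, S22, S31, S35, S36, S40}
  layer 7: {S1, S2, S27, S33}
  layer 8: {S3}
Reachable set: {S0, S1, S2, S3, S4, S5, S6, S7, S8, S9, S10, S11, S12, S13, S14, S15, S16, S18, S19, S20, S22, S24, S25, S27, S28, S29, S31, S32, S33, S34, S35, S36, S37, S38, S40}
Count = 35

35


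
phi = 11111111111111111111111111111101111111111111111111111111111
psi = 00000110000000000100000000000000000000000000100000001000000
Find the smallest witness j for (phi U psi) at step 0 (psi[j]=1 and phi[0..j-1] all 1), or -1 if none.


(phi U psi) at 0: need smallest j with psi[j]=1 and phi[i]=1 for all i in [0,j).
Scan from step 0:
  step 0: phi=1, psi=0 -> continue
  step 1: phi=1, psi=0 -> continue
  step 2: phi=1, psi=0 -> continue
  step 3: phi=1, psi=0 -> continue
  step 5: psi=1 and phi held for [0,5) -> witness found
Witness step = 5

5


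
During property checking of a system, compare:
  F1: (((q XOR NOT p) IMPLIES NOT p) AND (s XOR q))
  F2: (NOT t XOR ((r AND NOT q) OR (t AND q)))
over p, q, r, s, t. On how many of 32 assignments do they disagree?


F1 = (((q XOR NOT p) IMPLIES NOT p) AND (s XOR q))
F2 = (NOT t XOR ((r AND NOT q) OR (t AND q)))
Evaluate both on each of 32 rows (bits = p,q,r,s,t):
  row 0 [00000]: F1=0 F2=1 (differ) -> 1
  row 1 [00001]: F1=0 F2=0 -> 0
  row 2 [00010]: F1=1 F2=1 -> 0
  row 3 [00011]: F1=1 F2=0 (differ) -> 1
  row 4 [00100]: F1=0 F2=0 -> 0
  row 5 [00101]: F1=0 F2=1 (differ) -> 1
  row 6 [00110]: F1=1 F2=0 (differ) -> 1
  row 7 [00111]: F1=1 F2=1 -> 0
  row 8 [01000]: F1=1 F2=1 -> 0
  row 9 [01001]: F1=1 F2=1 -> 0
  row 10 [01010]: F1=0 F2=1 (differ) -> 1
  row 11 [01011]: F1=0 F2=1 (differ) -> 1
  row 12 [01100]: F1=1 F2=1 -> 0
  row 13 [01101]: F1=1 F2=1 -> 0
  row 14 [01110]: F1=0 F2=1 (differ) -> 1
  row 15 [01111]: F1=0 F2=1 (differ) -> 1
  row 16 [10000]: F1=0 F2=1 (differ) -> 1
  row 17 [10001]: F1=0 F2=0 -> 0
  row 18 [10010]: F1=1 F2=1 -> 0
  row 19 [10011]: F1=1 F2=0 (differ) -> 1
  row 20 [10100]: F1=0 F2=0 -> 0
  row 21 [10101]: F1=0 F2=1 (differ) -> 1
  row 22 [10110]: F1=1 F2=0 (differ) -> 1
  row 23 [10111]: F1=1 F2=1 -> 0
  row 24 [11000]: F1=0 F2=1 (differ) -> 1
  row 25 [11001]: F1=0 F2=1 (differ) -> 1
  row 26 [11010]: F1=0 F2=1 (differ) -> 1
  row 27 [11011]: F1=0 F2=1 (differ) -> 1
  row 28 [11100]: F1=0 F2=1 (differ) -> 1
  row 29 [11101]: F1=0 F2=1 (differ) -> 1
  row 30 [11110]: F1=0 F2=1 (differ) -> 1
  row 31 [11111]: F1=0 F2=1 (differ) -> 1
Full result column, 8 rows per line (p,q fixed per line; r,s,t runs 000..111 left to right):
  rows 0-7 [p,q=00]: 10010110  (ones: 4)
  rows 8-15 [p,q=01]: 00110011  (ones: 4)
  rows 16-23 [p,q=10]: 10010110  (ones: 4)
  rows 24-31 [p,q=11]: 11111111  (ones: 8)
Disagreements = 4+4+4+8 = 20

20


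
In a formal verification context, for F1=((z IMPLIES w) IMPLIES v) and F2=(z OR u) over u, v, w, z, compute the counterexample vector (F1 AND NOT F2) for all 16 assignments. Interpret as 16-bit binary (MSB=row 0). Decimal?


F1 = ((z IMPLIES w) IMPLIES v)
F2 = (z OR u)
Counterexample to F1=>F2 is where F1=1 and F2=0.
Evaluate each row (bits = u,v,w,z, MSB first):
  row 0 [0000]: F1=0 F2=0 -> F1&~F2 -> 0
  row 1 [0001]: F1=1 F2=1 -> F1&~F2 -> 0
  row 2 [0010]: F1=0 F2=0 -> F1&~F2 -> 0
  row 3 [0011]: F1=0 F2=1 -> F1&~F2 -> 0
  row 4 [0100]: F1=1 F2=0 -> F1&~F2 -> 1
  row 5 [0101]: F1=1 F2=1 -> F1&~F2 -> 0
  row 6 [0110]: F1=1 F2=0 -> F1&~F2 -> 1
  row 7 [0111]: F1=1 F2=1 -> F1&~F2 -> 0
  row 8 [1000]: F1=0 F2=1 -> F1&~F2 -> 0
  row 9 [1001]: F1=1 F2=1 -> F1&~F2 -> 0
  row 10 [1010]: F1=0 F2=1 -> F1&~F2 -> 0
  row 11 [1011]: F1=0 F2=1 -> F1&~F2 -> 0
  row 12 [1100]: F1=1 F2=1 -> F1&~F2 -> 0
  row 13 [1101]: F1=1 F2=1 -> F1&~F2 -> 0
  row 14 [1110]: F1=1 F2=1 -> F1&~F2 -> 0
  row 15 [1111]: F1=1 F2=1 -> F1&~F2 -> 0
Full result column, 4 rows per line (u,v fixed per line; w,z runs 00..11 left to right):
  rows 0-3 [u,v=00]: 0000  = hex 0
  rows 4-7 [u,v=01]: 1010  = hex A
  rows 8-11 [u,v=10]: 0000  = hex 0
  rows 12-15 [u,v=11]: 0000  = hex 0
Counterexample vector (row 0 .. row 15) = 0000101000000000
Output column grouped in 4s = 0000 1010 0000 0000 = 0x0A00
Convert to decimal digit by digit (value = value*16 + digit):
  0 -> 0
  0*16 + 10 (A) = 10
  10*16 + 0 = 160
  160*16 + 0 = 2560
Decimal = 2560

2560


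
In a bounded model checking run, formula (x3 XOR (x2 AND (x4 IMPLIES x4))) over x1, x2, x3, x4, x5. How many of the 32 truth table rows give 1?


Formula: (x3 XOR (x2 AND (x4 IMPLIES x4))) over 5 vars (32 rows)
Evaluate each row (x1, x2, x3, x4, x5 as bits, MSB first):
  row 0 [00000]: (0 XOR (0 AND (0 IMPLIES 0))) -> 0
  row 1 [00001]: (0 XOR (0 AND (0 IMPLIES 0))) -> 0
  row 2 [00010]: (0 XOR (0 AND (1 IMPLIES 1))) -> 0
  row 3 [00011]: (0 XOR (0 AND (1 IMPLIES 1))) -> 0
  row 4 [00100]: (1 XOR (0 AND (0 IMPLIES 0))) -> 1
  row 5 [00101]: (1 XOR (0 AND (0 IMPLIES 0))) -> 1
  row 6 [00110]: (1 XOR (0 AND (1 IMPLIES 1))) -> 1
  row 7 [00111]: (1 XOR (0 AND (1 IMPLIES 1))) -> 1
  row 8 [01000]: (0 XOR (1 AND (0 IMPLIES 0))) -> 1
  row 9 [01001]: (0 XOR (1 AND (0 IMPLIES 0))) -> 1
  row 10 [01010]: (0 XOR (1 AND (1 IMPLIES 1))) -> 1
  row 11 [01011]: (0 XOR (1 AND (1 IMPLIES 1))) -> 1
  row 12 [01100]: (1 XOR (1 AND (0 IMPLIES 0))) -> 0
  row 13 [01101]: (1 XOR (1 AND (0 IMPLIES 0))) -> 0
  row 14 [01110]: (1 XOR (1 AND (1 IMPLIES 1))) -> 0
  row 15 [01111]: (1 XOR (1 AND (1 IMPLIES 1))) -> 0
  row 16 [10000]: (0 XOR (0 AND (0 IMPLIES 0))) -> 0
  row 17 [10001]: (0 XOR (0 AND (0 IMPLIES 0))) -> 0
  row 18 [10010]: (0 XOR (0 AND (1 IMPLIES 1))) -> 0
  row 19 [10011]: (0 XOR (0 AND (1 IMPLIES 1))) -> 0
  row 20 [10100]: (1 XOR (0 AND (0 IMPLIES 0))) -> 1
  row 21 [10101]: (1 XOR (0 AND (0 IMPLIES 0))) -> 1
  row 22 [10110]: (1 XOR (0 AND (1 IMPLIES 1))) -> 1
  row 23 [10111]: (1 XOR (0 AND (1 IMPLIES 1))) -> 1
  row 24 [11000]: (0 XOR (1 AND (0 IMPLIES 0))) -> 1
  row 25 [11001]: (0 XOR (1 AND (0 IMPLIES 0))) -> 1
  row 26 [11010]: (0 XOR (1 AND (1 IMPLIES 1))) -> 1
  row 27 [11011]: (0 XOR (1 AND (1 IMPLIES 1))) -> 1
  row 28 [11100]: (1 XOR (1 AND (0 IMPLIES 0))) -> 0
  row 29 [11101]: (1 XOR (1 AND (0 IMPLIES 0))) -> 0
  row 30 [11110]: (1 XOR (1 AND (1 IMPLIES 1))) -> 0
  row 31 [11111]: (1 XOR (1 AND (1 IMPLIES 1))) -> 0
Full result column, 8 rows per line (x1,x2 fixed per line; x3,x4,x5 runs 000..111 left to right):
  rows 0-7 [x1,x2=00]: 00001111  (ones: 4)
  rows 8-15 [x1,x2=01]: 11110000  (ones: 4)
  rows 16-23 [x1,x2=10]: 00001111  (ones: 4)
  rows 24-31 [x1,x2=11]: 11110000  (ones: 4)
Count of 1-rows = 4+4+4+4 = 16

16


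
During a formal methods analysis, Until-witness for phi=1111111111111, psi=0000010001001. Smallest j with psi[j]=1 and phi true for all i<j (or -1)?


(phi U psi) at 0: need smallest j with psi[j]=1 and phi[i]=1 for all i in [0,j).
Scan from step 0:
  step 0: phi=1, psi=0 -> continue
  step 1: phi=1, psi=0 -> continue
  step 2: phi=1, psi=0 -> continue
  step 3: phi=1, psi=0 -> continue
  step 5: psi=1 and phi held for [0,5) -> witness found
Witness step = 5

5


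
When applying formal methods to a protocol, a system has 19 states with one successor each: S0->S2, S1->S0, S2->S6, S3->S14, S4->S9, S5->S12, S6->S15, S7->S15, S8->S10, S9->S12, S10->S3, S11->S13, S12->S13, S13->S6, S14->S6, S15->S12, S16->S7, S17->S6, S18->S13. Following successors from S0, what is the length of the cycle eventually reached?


Trace from S0 until a state repeats:
  S0 -> S2 -> S6 -> S15 -> S12 -> S13 -> S6
S6 first seen at step 2, revisited at step 6.
Cycle length = 6 - 2 = 4

4


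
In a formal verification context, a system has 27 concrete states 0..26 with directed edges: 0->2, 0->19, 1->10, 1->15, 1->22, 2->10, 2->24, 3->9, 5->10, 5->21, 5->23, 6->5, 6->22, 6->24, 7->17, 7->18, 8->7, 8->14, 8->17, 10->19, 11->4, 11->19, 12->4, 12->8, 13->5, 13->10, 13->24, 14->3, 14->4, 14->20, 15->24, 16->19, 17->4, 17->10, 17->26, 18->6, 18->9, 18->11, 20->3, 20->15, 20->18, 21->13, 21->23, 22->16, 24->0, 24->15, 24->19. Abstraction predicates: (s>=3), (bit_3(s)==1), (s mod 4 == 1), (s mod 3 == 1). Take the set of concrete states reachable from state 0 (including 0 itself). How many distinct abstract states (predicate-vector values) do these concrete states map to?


BFS from 0:
Concrete reachable: {0, 2, 10, 15, 19, 24}
Abstract via predicates (s>=3), (bit_3(s)==1), (s mod 4 == 1), (s mod 3 == 1):
  (0,0,0,0) <- {0, 2}
  (1,0,0,1) <- {19}
  (1,1,0,0) <- {15, 24}
  (1,1,0,1) <- {10}
Distinct abstract states = 4

4


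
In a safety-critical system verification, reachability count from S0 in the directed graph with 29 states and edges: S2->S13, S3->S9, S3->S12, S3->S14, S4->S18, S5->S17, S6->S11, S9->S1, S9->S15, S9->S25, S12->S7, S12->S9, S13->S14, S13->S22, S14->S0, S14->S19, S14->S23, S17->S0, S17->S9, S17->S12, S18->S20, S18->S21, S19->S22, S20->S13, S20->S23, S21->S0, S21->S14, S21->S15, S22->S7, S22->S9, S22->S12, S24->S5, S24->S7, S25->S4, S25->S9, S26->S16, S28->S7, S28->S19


BFS from S0:
  layer 0: {S0}
Reachable set: {S0}
Count = 1

1


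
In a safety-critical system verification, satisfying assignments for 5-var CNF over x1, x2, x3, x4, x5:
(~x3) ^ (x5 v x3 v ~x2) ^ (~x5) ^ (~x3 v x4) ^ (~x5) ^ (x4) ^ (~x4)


CNF with 7 clauses over 5 vars (32 assignments).
An assignment satisfies CNF iff every clause has >=1 true literal.
Check each row (bits = x1,x2,x3,x4,x5; clause T/F shown):
  row 0 [00000]: clauses=TTTTTFT -> 0
  row 1 [00001]: clauses=TTFTFFT -> 0
  row 2 [00010]: clauses=TTTTTTF -> 0
  row 3 [00011]: clauses=TTFTFTF -> 0
  row 4 [00100]: clauses=FTTFTFT -> 0
  row 5 [00101]: clauses=FTFFFFT -> 0
  row 6 [00110]: clauses=FTTTTTF -> 0
  row 7 [00111]: clauses=FTFTFTF -> 0
  row 8 [01000]: clauses=TFTTTFT -> 0
  row 9 [01001]: clauses=TTFTFFT -> 0
  row 10 [01010]: clauses=TFTTTTF -> 0
  row 11 [01011]: clauses=TTFTFTF -> 0
  row 12 [01100]: clauses=FTTFTFT -> 0
  row 13 [01101]: clauses=FTFFFFT -> 0
  row 14 [01110]: clauses=FTTTTTF -> 0
  row 15 [01111]: clauses=FTFTFTF -> 0
  row 16 [10000]: clauses=TTTTTFT -> 0
  row 17 [10001]: clauses=TTFTFFT -> 0
  row 18 [10010]: clauses=TTTTTTF -> 0
  row 19 [10011]: clauses=TTFTFTF -> 0
  row 20 [10100]: clauses=FTTFTFT -> 0
  row 21 [10101]: clauses=FTFFFFT -> 0
  row 22 [10110]: clauses=FTTTTTF -> 0
  row 23 [10111]: clauses=FTFTFTF -> 0
  row 24 [11000]: clauses=TFTTTFT -> 0
  row 25 [11001]: clauses=TTFTFFT -> 0
  row 26 [11010]: clauses=TFTTTTF -> 0
  row 27 [11011]: clauses=TTFTFTF -> 0
  row 28 [11100]: clauses=FTTFTFT -> 0
  row 29 [11101]: clauses=FTFFFFT -> 0
  row 30 [11110]: clauses=FTTTTTF -> 0
  row 31 [11111]: clauses=FTFTFTF -> 0
Full result column, 8 rows per line (x1,x2 fixed per line; x3,x4,x5 runs 000..111 left to right):
  rows 0-7 [x1,x2=00]: 00000000  (ones: 0)
  rows 8-15 [x1,x2=01]: 00000000  (ones: 0)
  rows 16-23 [x1,x2=10]: 00000000  (ones: 0)
  rows 24-31 [x1,x2=11]: 00000000  (ones: 0)
Satisfying assignments = 0+0+0+0 = 0

0
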